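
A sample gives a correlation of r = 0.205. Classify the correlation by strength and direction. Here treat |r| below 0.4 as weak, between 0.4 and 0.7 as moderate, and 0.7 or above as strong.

r = 0.205 > 0 so the relationship is positive.
|r| = 0.205, which falls in the weak range.

weak positive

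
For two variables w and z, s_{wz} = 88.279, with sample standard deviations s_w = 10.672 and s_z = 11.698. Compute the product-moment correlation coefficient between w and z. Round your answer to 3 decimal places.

0.707

r = Cov(w,z) / (s_w · s_z) = 88.279 / (10.672 × 11.698)
  = 88.279 / 124.8411 ≈ 0.707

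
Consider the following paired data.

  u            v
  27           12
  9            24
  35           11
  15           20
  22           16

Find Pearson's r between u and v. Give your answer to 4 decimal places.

n = 5, Σu = 108, Σv = 83, Σu² = 2744, Σv² = 1497, Σuv = 1577
nΣuv − ΣuΣv = 7885 − 8964 = -1079
nΣu² − (Σu)² = 13720 − 11664 = 2056; nΣv² − (Σv)² = 7485 − 6889 = 596
r = -1079 / √(2056 × 596) = -1079 / 1106.9670 ≈ -0.9747

-0.9747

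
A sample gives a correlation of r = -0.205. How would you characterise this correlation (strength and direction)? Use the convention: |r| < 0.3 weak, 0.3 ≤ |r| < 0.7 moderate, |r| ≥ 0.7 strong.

weak negative

r = -0.205 < 0 so the relationship is negative.
|r| = 0.205, which falls in the weak range.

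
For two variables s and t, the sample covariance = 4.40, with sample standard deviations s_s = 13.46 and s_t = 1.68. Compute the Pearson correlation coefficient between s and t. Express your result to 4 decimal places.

r = Cov(s,t) / (s_s · s_t) = 4.40 / (13.46 × 1.68)
  = 4.40 / 22.6128 ≈ 0.1946

0.1946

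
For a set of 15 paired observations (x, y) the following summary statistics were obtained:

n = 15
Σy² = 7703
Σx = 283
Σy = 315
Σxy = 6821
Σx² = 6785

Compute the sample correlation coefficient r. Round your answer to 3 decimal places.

r = (nΣxy − ΣxΣy) / √[(nΣx² − (Σx)²)(nΣy² − (Σy)²)]
Numerator: 15×6821 − 283×315 = 13170
Denominator: √[(101775 − 80089)(115545 − 99225)] = √[21686 × 16320] = 18812.6426
r = 13170 / 18812.6426 ≈ 0.700

0.700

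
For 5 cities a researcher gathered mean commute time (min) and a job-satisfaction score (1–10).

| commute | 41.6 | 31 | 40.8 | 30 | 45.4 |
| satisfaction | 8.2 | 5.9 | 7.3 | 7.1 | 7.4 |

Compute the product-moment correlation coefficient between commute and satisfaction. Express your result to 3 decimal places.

n = 5, Σx = 188.8, Σy = 35.9, Σx² = 7317.36, Σy² = 260.51, Σxy = 1370.82
nΣxy − ΣxΣy = 6854.1 − 6777.92 = 76.18
nΣx² − (Σx)² = 36586.8 − 35645.44 = 941.36; nΣy² − (Σy)² = 1302.55 − 1288.81 = 13.74
r = 76.18 / √(941.36 × 13.74) = 76.18 / 113.7290 ≈ 0.670

0.670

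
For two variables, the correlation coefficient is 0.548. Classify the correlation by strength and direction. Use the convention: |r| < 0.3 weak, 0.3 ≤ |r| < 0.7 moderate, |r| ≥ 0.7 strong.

moderate positive

r = 0.548 > 0 so the relationship is positive.
|r| = 0.548, which falls in the moderate range.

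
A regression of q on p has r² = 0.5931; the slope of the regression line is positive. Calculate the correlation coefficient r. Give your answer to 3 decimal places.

|r| = √0.5931 = 0.770
The association is positive, so r = 0.770.

0.770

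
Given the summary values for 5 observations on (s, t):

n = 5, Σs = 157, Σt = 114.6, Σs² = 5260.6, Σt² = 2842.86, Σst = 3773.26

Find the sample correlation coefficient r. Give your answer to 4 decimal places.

r = (nΣst − ΣsΣt) / √[(nΣs² − (Σs)²)(nΣt² − (Σt)²)]
Numerator: 5×3773.26 − 157×114.6 = 874.1
Denominator: √[(26303 − 24649)(14214.3 − 13133.16)] = √[1654 × 1081.14] = 1337.2380
r = 874.1 / 1337.2380 ≈ 0.6537

0.6537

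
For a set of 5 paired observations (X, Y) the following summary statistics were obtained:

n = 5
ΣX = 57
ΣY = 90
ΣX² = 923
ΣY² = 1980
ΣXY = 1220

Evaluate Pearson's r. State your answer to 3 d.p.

r = (nΣXY − ΣXΣY) / √[(nΣX² − (ΣX)²)(nΣY² − (ΣY)²)]
Numerator: 5×1220 − 57×90 = 970
Denominator: √[(4615 − 3249)(9900 − 8100)] = √[1366 × 1800] = 1568.0561
r = 970 / 1568.0561 ≈ 0.619

0.619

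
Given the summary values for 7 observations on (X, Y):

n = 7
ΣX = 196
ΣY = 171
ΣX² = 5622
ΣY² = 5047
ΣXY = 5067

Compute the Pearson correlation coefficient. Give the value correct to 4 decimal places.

0.8173

r = (nΣXY − ΣXΣY) / √[(nΣX² − (ΣX)²)(nΣY² − (ΣY)²)]
Numerator: 7×5067 − 196×171 = 1953
Denominator: √[(39354 − 38416)(35329 − 29241)] = √[938 × 6088] = 2389.6745
r = 1953 / 2389.6745 ≈ 0.8173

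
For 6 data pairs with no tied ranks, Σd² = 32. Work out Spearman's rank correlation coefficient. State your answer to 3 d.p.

0.086

ρ = 1 − 6Σd² / [n(n²−1)] = 1 − 6×32 / (6×35)
  = 1 − 192/210 = 1 − 0.9143 ≈ 0.086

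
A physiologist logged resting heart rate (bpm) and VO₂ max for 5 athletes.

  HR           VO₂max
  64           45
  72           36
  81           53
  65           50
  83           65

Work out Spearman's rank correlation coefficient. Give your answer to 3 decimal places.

0.700

Rank HR: 1, 3, 4, 2, 5
Rank VO₂max: 2, 1, 4, 3, 5
d = rank(HR) − rank(VO₂max): -1, 2, 0, -1, 0; Σd² = 6
ρ = 1 − 6Σd² / [n(n²−1)] = 1 − 6×6 / (5×24) = 1 − 36/120 ≈ 0.700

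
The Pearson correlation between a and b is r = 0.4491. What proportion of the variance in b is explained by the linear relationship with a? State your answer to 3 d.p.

r² = (0.4491)² = 0.202

0.202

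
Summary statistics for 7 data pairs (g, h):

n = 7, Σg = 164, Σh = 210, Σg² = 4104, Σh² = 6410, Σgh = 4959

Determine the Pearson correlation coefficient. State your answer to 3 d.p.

0.230

r = (nΣgh − ΣgΣh) / √[(nΣg² − (Σg)²)(nΣh² − (Σh)²)]
Numerator: 7×4959 − 164×210 = 273
Denominator: √[(28728 − 26896)(44870 − 44100)] = √[1832 × 770] = 1187.7037
r = 273 / 1187.7037 ≈ 0.230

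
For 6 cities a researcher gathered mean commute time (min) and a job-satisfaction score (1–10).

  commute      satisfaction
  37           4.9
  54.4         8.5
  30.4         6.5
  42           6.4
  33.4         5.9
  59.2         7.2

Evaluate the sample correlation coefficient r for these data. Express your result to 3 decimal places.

0.701

n = 6, Σx = 256.4, Σy = 39.4, Σx² = 11636.72, Σy² = 266.12, Σxy = 1733.4
nΣxy − ΣxΣy = 10400.4 − 10102.16 = 298.24
nΣx² − (Σx)² = 69820.32 − 65740.96 = 4079.36; nΣy² − (Σy)² = 1596.72 − 1552.36 = 44.36
r = 298.24 / √(4079.36 × 44.36) = 298.24 / 425.3944 ≈ 0.701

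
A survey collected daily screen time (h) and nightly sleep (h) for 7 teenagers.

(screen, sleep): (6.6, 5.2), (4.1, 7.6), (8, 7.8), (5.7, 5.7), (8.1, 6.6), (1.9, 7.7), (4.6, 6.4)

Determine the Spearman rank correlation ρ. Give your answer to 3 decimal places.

-0.143

Rank screen: 5, 2, 6, 4, 7, 1, 3
Rank sleep: 1, 5, 7, 2, 4, 6, 3
d = rank(screen) − rank(sleep): 4, -3, -1, 2, 3, -5, 0; Σd² = 64
ρ = 1 − 6Σd² / [n(n²−1)] = 1 − 6×64 / (7×48) = 1 − 384/336 ≈ -0.143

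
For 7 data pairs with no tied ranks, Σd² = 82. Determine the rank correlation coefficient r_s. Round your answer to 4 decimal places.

ρ = 1 − 6Σd² / [n(n²−1)] = 1 − 6×82 / (7×48)
  = 1 − 492/336 = 1 − 1.46429 ≈ -0.4643

-0.4643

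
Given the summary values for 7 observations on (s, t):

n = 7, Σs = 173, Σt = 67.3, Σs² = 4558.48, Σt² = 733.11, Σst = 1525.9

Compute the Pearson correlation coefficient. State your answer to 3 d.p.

-0.880

r = (nΣst − ΣsΣt) / √[(nΣs² − (Σs)²)(nΣt² − (Σt)²)]
Numerator: 7×1525.9 − 173×67.3 = -961.6
Denominator: √[(31909.36 − 29929)(5131.77 − 4529.29)] = √[1980.36 × 602.48] = 1092.3037
r = -961.6 / 1092.3037 ≈ -0.880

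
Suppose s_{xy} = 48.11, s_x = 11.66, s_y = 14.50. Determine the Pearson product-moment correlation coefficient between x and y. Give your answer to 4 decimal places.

0.2846

r = Cov(x,y) / (s_x · s_y) = 48.11 / (11.66 × 14.50)
  = 48.11 / 169.0700 ≈ 0.2846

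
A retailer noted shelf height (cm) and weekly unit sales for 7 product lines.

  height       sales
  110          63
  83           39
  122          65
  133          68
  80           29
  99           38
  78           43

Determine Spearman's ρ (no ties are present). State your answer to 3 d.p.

Rank height: 5, 3, 6, 7, 2, 4, 1
Rank sales: 5, 3, 6, 7, 1, 2, 4
d = rank(height) − rank(sales): 0, 0, 0, 0, 1, 2, -3; Σd² = 14
ρ = 1 − 6Σd² / [n(n²−1)] = 1 − 6×14 / (7×48) = 1 − 84/336 ≈ 0.750

0.750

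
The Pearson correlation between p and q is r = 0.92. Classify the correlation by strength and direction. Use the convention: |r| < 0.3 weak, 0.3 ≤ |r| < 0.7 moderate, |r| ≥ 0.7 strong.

r = 0.92 > 0 so the relationship is positive.
|r| = 0.92, which falls in the strong range.

strong positive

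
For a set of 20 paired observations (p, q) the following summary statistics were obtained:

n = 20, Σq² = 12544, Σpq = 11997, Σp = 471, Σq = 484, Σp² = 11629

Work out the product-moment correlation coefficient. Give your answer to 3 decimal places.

r = (nΣpq − ΣpΣq) / √[(nΣp² − (Σp)²)(nΣq² − (Σq)²)]
Numerator: 20×11997 − 471×484 = 11976
Denominator: √[(232580 − 221841)(250880 − 234256)] = √[10739 × 16624] = 13361.3299
r = 11976 / 13361.3299 ≈ 0.896

0.896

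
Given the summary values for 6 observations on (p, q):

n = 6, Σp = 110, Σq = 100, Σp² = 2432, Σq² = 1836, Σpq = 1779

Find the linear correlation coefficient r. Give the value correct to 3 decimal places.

-0.205

r = (nΣpq − ΣpΣq) / √[(nΣp² − (Σp)²)(nΣq² − (Σq)²)]
Numerator: 6×1779 − 110×100 = -326
Denominator: √[(14592 − 12100)(11016 − 10000)] = √[2492 × 1016] = 1591.1857
r = -326 / 1591.1857 ≈ -0.205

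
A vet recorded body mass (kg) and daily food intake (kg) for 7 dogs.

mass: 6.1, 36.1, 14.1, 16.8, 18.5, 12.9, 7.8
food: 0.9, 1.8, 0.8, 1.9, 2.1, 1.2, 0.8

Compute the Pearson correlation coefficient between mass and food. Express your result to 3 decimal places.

n = 7, Σx = 112.3, Σy = 9.5, Σx² = 2390.97, Σy² = 14.79, Σxy = 174.24
nΣxy − ΣxΣy = 1219.68 − 1066.85 = 152.83
nΣx² − (Σx)² = 16736.79 − 12611.29 = 4125.5; nΣy² − (Σy)² = 103.53 − 90.25 = 13.28
r = 152.83 / √(4125.5 × 13.28) = 152.83 / 234.0655 ≈ 0.653

0.653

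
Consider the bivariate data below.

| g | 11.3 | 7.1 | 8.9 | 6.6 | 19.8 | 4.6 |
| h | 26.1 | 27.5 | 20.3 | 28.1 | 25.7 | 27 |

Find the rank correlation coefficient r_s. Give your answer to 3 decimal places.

Rank g: 5, 3, 4, 2, 6, 1
Rank h: 3, 5, 1, 6, 2, 4
d = rank(g) − rank(h): 2, -2, 3, -4, 4, -3; Σd² = 58
ρ = 1 − 6Σd² / [n(n²−1)] = 1 − 6×58 / (6×35) = 1 − 348/210 ≈ -0.657

-0.657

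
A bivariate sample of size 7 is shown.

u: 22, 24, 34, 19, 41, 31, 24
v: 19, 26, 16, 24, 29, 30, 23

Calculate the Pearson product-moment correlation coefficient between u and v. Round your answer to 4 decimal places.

0.2567

n = 7, Σu = 195, Σv = 167, Σu² = 5795, Σv² = 4139, Σuv = 4713
nΣuv − ΣuΣv = 32991 − 32565 = 426
nΣu² − (Σu)² = 40565 − 38025 = 2540; nΣv² − (Σv)² = 28973 − 27889 = 1084
r = 426 / √(2540 × 1084) = 426 / 1659.3252 ≈ 0.2567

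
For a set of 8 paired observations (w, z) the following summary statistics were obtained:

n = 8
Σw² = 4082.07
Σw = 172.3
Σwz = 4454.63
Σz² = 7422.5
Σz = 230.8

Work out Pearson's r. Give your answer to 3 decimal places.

r = (nΣwz − ΣwΣz) / √[(nΣw² − (Σw)²)(nΣz² − (Σz)²)]
Numerator: 8×4454.63 − 172.3×230.8 = -4129.8
Denominator: √[(32656.56 − 29687.29)(59380 − 53268.64)] = √[2969.27 × 6111.36] = 4259.8448
r = -4129.8 / 4259.8448 ≈ -0.969

-0.969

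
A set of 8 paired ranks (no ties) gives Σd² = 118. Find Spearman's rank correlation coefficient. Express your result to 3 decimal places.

ρ = 1 − 6Σd² / [n(n²−1)] = 1 − 6×118 / (8×63)
  = 1 − 708/504 = 1 − 1.4048 ≈ -0.405

-0.405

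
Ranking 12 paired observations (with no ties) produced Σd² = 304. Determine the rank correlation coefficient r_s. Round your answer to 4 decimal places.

ρ = 1 − 6Σd² / [n(n²−1)] = 1 − 6×304 / (12×143)
  = 1 − 1824/1716 = 1 − 1.06294 ≈ -0.0629

-0.0629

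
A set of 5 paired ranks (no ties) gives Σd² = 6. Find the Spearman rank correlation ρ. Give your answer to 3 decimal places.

0.700

ρ = 1 − 6Σd² / [n(n²−1)] = 1 − 6×6 / (5×24)
  = 1 − 36/120 = 1 − 0.3000 ≈ 0.700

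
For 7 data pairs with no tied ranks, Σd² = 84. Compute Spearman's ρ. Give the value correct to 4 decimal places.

ρ = 1 − 6Σd² / [n(n²−1)] = 1 − 6×84 / (7×48)
  = 1 − 504/336 = 1 − 1.50000 ≈ -0.5000

-0.5000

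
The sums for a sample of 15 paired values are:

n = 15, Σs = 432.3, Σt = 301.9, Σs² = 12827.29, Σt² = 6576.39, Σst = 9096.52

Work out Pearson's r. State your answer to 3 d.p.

r = (nΣst − ΣsΣt) / √[(nΣs² − (Σs)²)(nΣt² − (Σt)²)]
Numerator: 15×9096.52 − 432.3×301.9 = 5936.43
Denominator: √[(192409.35 − 186883.29)(98645.85 − 91143.61)] = √[5526.06 × 7502.24] = 6438.7754
r = 5936.43 / 6438.7754 ≈ 0.922

0.922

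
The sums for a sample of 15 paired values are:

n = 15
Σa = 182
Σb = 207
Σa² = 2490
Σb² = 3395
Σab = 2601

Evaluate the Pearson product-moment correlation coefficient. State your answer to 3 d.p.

r = (nΣab − ΣaΣb) / √[(nΣa² − (Σa)²)(nΣb² − (Σb)²)]
Numerator: 15×2601 − 182×207 = 1341
Denominator: √[(37350 − 33124)(50925 − 42849)] = √[4226 × 8076] = 5842.0181
r = 1341 / 5842.0181 ≈ 0.230

0.230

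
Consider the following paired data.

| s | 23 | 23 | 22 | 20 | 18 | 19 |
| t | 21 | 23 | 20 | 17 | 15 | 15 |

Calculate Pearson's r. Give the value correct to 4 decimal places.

0.9691

n = 6, Σs = 125, Σt = 111, Σs² = 2627, Σt² = 2109, Σst = 2347
nΣst − ΣsΣt = 14082 − 13875 = 207
nΣs² − (Σs)² = 15762 − 15625 = 137; nΣt² − (Σt)² = 12654 − 12321 = 333
r = 207 / √(137 × 333) = 207 / 213.5907 ≈ 0.9691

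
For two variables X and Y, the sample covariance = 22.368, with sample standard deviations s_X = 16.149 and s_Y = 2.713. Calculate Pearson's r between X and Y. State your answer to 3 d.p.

r = Cov(X,Y) / (s_X · s_Y) = 22.368 / (16.149 × 2.713)
  = 22.368 / 43.8122 ≈ 0.511

0.511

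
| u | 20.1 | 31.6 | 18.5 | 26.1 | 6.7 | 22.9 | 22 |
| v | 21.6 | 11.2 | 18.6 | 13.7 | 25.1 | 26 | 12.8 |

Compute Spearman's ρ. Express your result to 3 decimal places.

-0.536

Rank u: 3, 7, 2, 6, 1, 5, 4
Rank v: 5, 1, 4, 3, 6, 7, 2
d = rank(u) − rank(v): -2, 6, -2, 3, -5, -2, 2; Σd² = 86
ρ = 1 − 6Σd² / [n(n²−1)] = 1 − 6×86 / (7×48) = 1 − 516/336 ≈ -0.536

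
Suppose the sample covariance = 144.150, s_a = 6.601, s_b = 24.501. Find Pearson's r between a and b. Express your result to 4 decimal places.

r = Cov(a,b) / (s_a · s_b) = 144.150 / (6.601 × 24.501)
  = 144.150 / 161.7311 ≈ 0.8913

0.8913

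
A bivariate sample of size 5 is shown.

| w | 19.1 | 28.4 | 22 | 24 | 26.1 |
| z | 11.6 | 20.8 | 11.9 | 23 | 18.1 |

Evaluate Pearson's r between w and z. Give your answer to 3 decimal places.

0.750

n = 5, Σw = 119.6, Σz = 85.4, Σw² = 2912.58, Σz² = 1565.42, Σwz = 2098.49
nΣwz − ΣwΣz = 10492.45 − 10213.84 = 278.61
nΣw² − (Σw)² = 14562.9 − 14304.16 = 258.74; nΣz² − (Σz)² = 7827.1 − 7293.16 = 533.94
r = 278.61 / √(258.74 × 533.94) = 278.61 / 371.6876 ≈ 0.750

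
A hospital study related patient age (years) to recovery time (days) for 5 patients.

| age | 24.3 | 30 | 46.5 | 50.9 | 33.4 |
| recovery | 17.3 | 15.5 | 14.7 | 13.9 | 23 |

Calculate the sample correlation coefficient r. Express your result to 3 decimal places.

n = 5, Σx = 185.1, Σy = 84.4, Σx² = 7359.11, Σy² = 1477.84, Σxy = 3044.65
nΣxy − ΣxΣy = 15223.25 − 15622.44 = -399.19
nΣx² − (Σx)² = 36795.55 − 34262.01 = 2533.54; nΣy² − (Σy)² = 7389.2 − 7123.36 = 265.84
r = -399.19 / √(2533.54 × 265.84) = -399.19 / 820.6804 ≈ -0.486

-0.486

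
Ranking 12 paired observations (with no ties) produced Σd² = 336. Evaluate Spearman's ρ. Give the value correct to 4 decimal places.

ρ = 1 − 6Σd² / [n(n²−1)] = 1 − 6×336 / (12×143)
  = 1 − 2016/1716 = 1 − 1.17483 ≈ -0.1748

-0.1748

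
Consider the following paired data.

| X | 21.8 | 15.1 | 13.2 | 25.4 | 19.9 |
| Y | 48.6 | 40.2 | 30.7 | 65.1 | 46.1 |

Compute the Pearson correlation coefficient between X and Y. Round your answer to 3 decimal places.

0.960

n = 5, ΣX = 95.4, ΣY = 230.7, ΣX² = 1918.66, ΣY² = 11283.71, ΣXY = 4642.67
nΣXY − ΣXΣY = 23213.35 − 22008.78 = 1204.57
nΣX² − (ΣX)² = 9593.3 − 9101.16 = 492.14; nΣY² − (ΣY)² = 56418.55 − 53222.49 = 3196.06
r = 1204.57 / √(492.14 × 3196.06) = 1204.57 / 1254.1567 ≈ 0.960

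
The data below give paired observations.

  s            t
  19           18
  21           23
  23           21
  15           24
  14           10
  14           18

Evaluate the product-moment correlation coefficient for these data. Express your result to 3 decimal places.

n = 6, Σs = 106, Σt = 114, Σs² = 1948, Σt² = 2294, Σst = 2060
nΣst − ΣsΣt = 12360 − 12084 = 276
nΣs² − (Σs)² = 11688 − 11236 = 452; nΣt² − (Σt)² = 13764 − 12996 = 768
r = 276 / √(452 × 768) = 276 / 589.1825 ≈ 0.468

0.468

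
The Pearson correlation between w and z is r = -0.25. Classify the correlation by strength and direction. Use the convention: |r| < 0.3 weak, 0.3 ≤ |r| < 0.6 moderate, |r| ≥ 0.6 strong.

r = -0.25 < 0 so the relationship is negative.
|r| = 0.25, which falls in the weak range.

weak negative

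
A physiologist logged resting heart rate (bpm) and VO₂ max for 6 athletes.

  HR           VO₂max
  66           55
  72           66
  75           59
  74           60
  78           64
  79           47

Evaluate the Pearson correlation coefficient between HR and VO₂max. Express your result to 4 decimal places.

-0.1373

n = 6, Σx = 444, Σy = 351, Σx² = 32966, Σy² = 20767, Σxy = 25952
nΣxy − ΣxΣy = 155712 − 155844 = -132
nΣx² − (Σx)² = 197796 − 197136 = 660; nΣy² − (Σy)² = 124602 − 123201 = 1401
r = -132 / √(660 × 1401) = -132 / 961.5924 ≈ -0.1373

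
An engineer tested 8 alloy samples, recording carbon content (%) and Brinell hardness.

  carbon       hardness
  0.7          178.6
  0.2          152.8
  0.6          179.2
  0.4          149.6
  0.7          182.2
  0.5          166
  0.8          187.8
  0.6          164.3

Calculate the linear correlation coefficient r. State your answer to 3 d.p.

0.899

n = 8, Σx = 4.5, Σy = 1360.5, Σx² = 2.79, Σy² = 232754.77, Σxy = 782.3
nΣxy − ΣxΣy = 6258.4 − 6122.25 = 136.15
nΣx² − (Σx)² = 22.32 − 20.25 = 2.07; nΣy² − (Σy)² = 1862038.16 − 1850960.25 = 11077.91
r = 136.15 / √(2.07 × 11077.91) = 136.15 / 151.4308 ≈ 0.899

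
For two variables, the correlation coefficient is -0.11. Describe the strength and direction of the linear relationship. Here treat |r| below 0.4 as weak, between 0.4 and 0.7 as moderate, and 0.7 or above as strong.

r = -0.11 < 0 so the relationship is negative.
|r| = 0.11, which falls in the weak range.

weak negative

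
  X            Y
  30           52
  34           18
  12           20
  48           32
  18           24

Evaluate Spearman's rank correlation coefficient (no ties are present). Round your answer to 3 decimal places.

Rank X: 3, 4, 1, 5, 2
Rank Y: 5, 1, 2, 4, 3
d = rank(X) − rank(Y): -2, 3, -1, 1, -1; Σd² = 16
ρ = 1 − 6Σd² / [n(n²−1)] = 1 − 6×16 / (5×24) = 1 − 96/120 ≈ 0.200

0.200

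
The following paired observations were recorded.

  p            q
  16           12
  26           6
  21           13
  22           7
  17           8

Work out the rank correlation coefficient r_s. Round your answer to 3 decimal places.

Rank p: 1, 5, 3, 4, 2
Rank q: 4, 1, 5, 2, 3
d = rank(p) − rank(q): -3, 4, -2, 2, -1; Σd² = 34
ρ = 1 − 6Σd² / [n(n²−1)] = 1 − 6×34 / (5×24) = 1 − 204/120 ≈ -0.700

-0.700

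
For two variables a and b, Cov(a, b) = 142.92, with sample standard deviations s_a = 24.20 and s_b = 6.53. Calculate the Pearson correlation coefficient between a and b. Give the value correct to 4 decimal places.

r = Cov(a,b) / (s_a · s_b) = 142.92 / (24.20 × 6.53)
  = 142.92 / 158.0260 ≈ 0.9044

0.9044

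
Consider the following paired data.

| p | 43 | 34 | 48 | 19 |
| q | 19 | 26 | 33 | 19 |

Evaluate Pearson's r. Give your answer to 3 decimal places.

n = 4, Σp = 144, Σq = 97, Σp² = 5670, Σq² = 2487, Σpq = 3646
nΣpq − ΣpΣq = 14584 − 13968 = 616
nΣp² − (Σp)² = 22680 − 20736 = 1944; nΣq² − (Σq)² = 9948 − 9409 = 539
r = 616 / √(1944 × 539) = 616 / 1023.6288 ≈ 0.602

0.602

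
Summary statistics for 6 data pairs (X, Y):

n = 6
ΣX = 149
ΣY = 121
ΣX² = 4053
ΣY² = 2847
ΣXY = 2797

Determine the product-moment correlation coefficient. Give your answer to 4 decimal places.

-0.5486

r = (nΣXY − ΣXΣY) / √[(nΣX² − (ΣX)²)(nΣY² − (ΣY)²)]
Numerator: 6×2797 − 149×121 = -1247
Denominator: √[(24318 − 22201)(17082 − 14641)] = √[2117 × 2441] = 2273.2349
r = -1247 / 2273.2349 ≈ -0.5486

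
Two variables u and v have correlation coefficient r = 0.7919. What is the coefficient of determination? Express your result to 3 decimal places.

0.627

r² = (0.7919)² = 0.627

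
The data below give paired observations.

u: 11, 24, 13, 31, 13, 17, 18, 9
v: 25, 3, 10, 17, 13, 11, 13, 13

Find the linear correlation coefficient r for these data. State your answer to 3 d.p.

-0.230

n = 8, Σu = 136, Σv = 105, Σu² = 2690, Σv² = 1651, Σuv = 1711
nΣuv − ΣuΣv = 13688 − 14280 = -592
nΣu² − (Σu)² = 21520 − 18496 = 3024; nΣv² − (Σv)² = 13208 − 11025 = 2183
r = -592 / √(3024 × 2183) = -592 / 2569.3174 ≈ -0.230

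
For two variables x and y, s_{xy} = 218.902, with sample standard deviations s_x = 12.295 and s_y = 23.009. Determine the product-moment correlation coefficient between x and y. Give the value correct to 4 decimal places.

r = Cov(x,y) / (s_x · s_y) = 218.902 / (12.295 × 23.009)
  = 218.902 / 282.8957 ≈ 0.7738

0.7738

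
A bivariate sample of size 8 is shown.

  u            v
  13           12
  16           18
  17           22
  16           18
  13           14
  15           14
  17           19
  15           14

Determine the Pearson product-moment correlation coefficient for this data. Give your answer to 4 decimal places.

n = 8, Σu = 122, Σv = 131, Σu² = 1878, Σv² = 2225, Σuv = 2031
nΣuv − ΣuΣv = 16248 − 15982 = 266
nΣu² − (Σu)² = 15024 − 14884 = 140; nΣv² − (Σv)² = 17800 − 17161 = 639
r = 266 / √(140 × 639) = 266 / 299.0986 ≈ 0.8893

0.8893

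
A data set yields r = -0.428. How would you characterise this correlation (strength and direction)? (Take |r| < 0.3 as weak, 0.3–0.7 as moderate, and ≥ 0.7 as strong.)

moderate negative

r = -0.428 < 0 so the relationship is negative.
|r| = 0.428, which falls in the moderate range.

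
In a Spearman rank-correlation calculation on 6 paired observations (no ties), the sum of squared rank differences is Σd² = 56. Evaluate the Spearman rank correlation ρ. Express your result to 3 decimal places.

ρ = 1 − 6Σd² / [n(n²−1)] = 1 − 6×56 / (6×35)
  = 1 − 336/210 = 1 − 1.6000 ≈ -0.600

-0.600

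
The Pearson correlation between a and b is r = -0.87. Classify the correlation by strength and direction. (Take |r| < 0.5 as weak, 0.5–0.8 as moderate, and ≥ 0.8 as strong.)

r = -0.87 < 0 so the relationship is negative.
|r| = 0.87, which falls in the strong range.

strong negative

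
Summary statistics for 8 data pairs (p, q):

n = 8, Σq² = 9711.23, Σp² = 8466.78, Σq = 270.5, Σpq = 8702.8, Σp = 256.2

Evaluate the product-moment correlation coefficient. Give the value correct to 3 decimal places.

r = (nΣpq − ΣpΣq) / √[(nΣp² − (Σp)²)(nΣq² − (Σq)²)]
Numerator: 8×8702.8 − 256.2×270.5 = 320.3
Denominator: √[(67734.24 − 65638.44)(77689.84 − 73170.25)] = √[2095.8 × 4519.59] = 3077.6869
r = 320.3 / 3077.6869 ≈ 0.104

0.104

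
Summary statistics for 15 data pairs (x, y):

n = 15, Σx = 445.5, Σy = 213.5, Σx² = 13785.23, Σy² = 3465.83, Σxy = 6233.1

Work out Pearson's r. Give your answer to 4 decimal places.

-0.2218

r = (nΣxy − ΣxΣy) / √[(nΣx² − (Σx)²)(nΣy² − (Σy)²)]
Numerator: 15×6233.1 − 445.5×213.5 = -1617.75
Denominator: √[(206778.45 − 198470.25)(51987.45 − 45582.25)] = √[8308.2 × 6405.2] = 7294.9080
r = -1617.75 / 7294.9080 ≈ -0.2218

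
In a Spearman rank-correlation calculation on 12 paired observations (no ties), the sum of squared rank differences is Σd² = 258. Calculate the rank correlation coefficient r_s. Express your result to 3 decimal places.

0.098

ρ = 1 − 6Σd² / [n(n²−1)] = 1 − 6×258 / (12×143)
  = 1 − 1548/1716 = 1 − 0.9021 ≈ 0.098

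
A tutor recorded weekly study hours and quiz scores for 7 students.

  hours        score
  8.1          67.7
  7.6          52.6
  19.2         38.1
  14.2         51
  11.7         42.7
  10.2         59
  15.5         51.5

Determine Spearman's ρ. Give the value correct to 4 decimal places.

Rank hours: 2, 1, 7, 5, 4, 3, 6
Rank score: 7, 5, 1, 3, 2, 6, 4
d = rank(hours) − rank(score): -5, -4, 6, 2, 2, -3, 2; Σd² = 98
ρ = 1 − 6Σd² / [n(n²−1)] = 1 − 6×98 / (7×48) = 1 − 588/336 ≈ -0.7500

-0.7500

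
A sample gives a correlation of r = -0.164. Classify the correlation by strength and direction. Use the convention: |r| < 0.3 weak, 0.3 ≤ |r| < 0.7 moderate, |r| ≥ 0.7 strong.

weak negative

r = -0.164 < 0 so the relationship is negative.
|r| = 0.164, which falls in the weak range.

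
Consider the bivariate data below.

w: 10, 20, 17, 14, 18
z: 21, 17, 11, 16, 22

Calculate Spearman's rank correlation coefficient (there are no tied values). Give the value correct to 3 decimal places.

0.100

Rank w: 1, 5, 3, 2, 4
Rank z: 4, 3, 1, 2, 5
d = rank(w) − rank(z): -3, 2, 2, 0, -1; Σd² = 18
ρ = 1 − 6Σd² / [n(n²−1)] = 1 − 6×18 / (5×24) = 1 − 108/120 ≈ 0.100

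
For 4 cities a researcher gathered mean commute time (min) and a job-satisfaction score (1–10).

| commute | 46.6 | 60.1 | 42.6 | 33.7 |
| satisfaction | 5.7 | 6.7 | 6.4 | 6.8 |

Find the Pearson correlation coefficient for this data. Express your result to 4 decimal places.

n = 4, Σx = 183, Σy = 25.6, Σx² = 8734.02, Σy² = 164.58, Σxy = 1170.09
nΣxy − ΣxΣy = 4680.36 − 4684.8 = -4.44
nΣx² − (Σx)² = 34936.08 − 33489 = 1447.08; nΣy² − (Σy)² = 658.32 − 655.36 = 2.96
r = -4.44 / √(1447.08 × 2.96) = -4.44 / 65.4474 ≈ -0.0678

-0.0678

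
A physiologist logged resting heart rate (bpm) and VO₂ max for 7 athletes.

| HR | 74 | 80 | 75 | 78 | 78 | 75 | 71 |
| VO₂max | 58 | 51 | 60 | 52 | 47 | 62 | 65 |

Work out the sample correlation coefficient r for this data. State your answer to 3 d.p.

-0.879

n = 7, Σx = 531, Σy = 395, Σx² = 40335, Σy² = 22547, Σxy = 29859
nΣxy − ΣxΣy = 209013 − 209745 = -732
nΣx² − (Σx)² = 282345 − 281961 = 384; nΣy² − (Σy)² = 157829 − 156025 = 1804
r = -732 / √(384 × 1804) = -732 / 832.3076 ≈ -0.879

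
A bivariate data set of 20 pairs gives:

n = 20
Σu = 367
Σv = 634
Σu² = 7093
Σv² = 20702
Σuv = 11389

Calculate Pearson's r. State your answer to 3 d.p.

r = (nΣuv − ΣuΣv) / √[(nΣu² − (Σu)²)(nΣv² − (Σv)²)]
Numerator: 20×11389 − 367×634 = -4898
Denominator: √[(141860 − 134689)(414040 − 401956)] = √[7171 × 12084] = 9308.8326
r = -4898 / 9308.8326 ≈ -0.526

-0.526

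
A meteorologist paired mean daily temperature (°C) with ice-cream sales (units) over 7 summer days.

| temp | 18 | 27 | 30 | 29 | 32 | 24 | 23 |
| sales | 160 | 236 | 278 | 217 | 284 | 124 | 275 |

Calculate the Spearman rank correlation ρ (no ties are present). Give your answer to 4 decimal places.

Rank temp: 1, 4, 6, 5, 7, 3, 2
Rank sales: 2, 4, 6, 3, 7, 1, 5
d = rank(temp) − rank(sales): -1, 0, 0, 2, 0, 2, -3; Σd² = 18
ρ = 1 − 6Σd² / [n(n²−1)] = 1 − 6×18 / (7×48) = 1 − 108/336 ≈ 0.6786

0.6786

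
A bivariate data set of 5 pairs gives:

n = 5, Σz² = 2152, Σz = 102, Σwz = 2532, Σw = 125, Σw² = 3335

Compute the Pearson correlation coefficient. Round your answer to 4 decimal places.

r = (nΣwz − ΣwΣz) / √[(nΣw² − (Σw)²)(nΣz² − (Σz)²)]
Numerator: 5×2532 − 125×102 = -90
Denominator: √[(16675 − 15625)(10760 − 10404)] = √[1050 × 356] = 611.3919
r = -90 / 611.3919 ≈ -0.1472

-0.1472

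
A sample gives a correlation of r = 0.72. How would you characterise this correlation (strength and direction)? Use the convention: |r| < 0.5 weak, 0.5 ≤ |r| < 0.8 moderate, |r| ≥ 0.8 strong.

moderate positive

r = 0.72 > 0 so the relationship is positive.
|r| = 0.72, which falls in the moderate range.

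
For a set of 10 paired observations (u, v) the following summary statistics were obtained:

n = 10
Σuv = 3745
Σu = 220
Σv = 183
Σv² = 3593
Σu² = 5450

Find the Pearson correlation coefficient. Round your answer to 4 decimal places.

-0.7282

r = (nΣuv − ΣuΣv) / √[(nΣu² − (Σu)²)(nΣv² − (Σv)²)]
Numerator: 10×3745 − 220×183 = -2810
Denominator: √[(54500 − 48400)(35930 − 33489)] = √[6100 × 2441] = 3858.7692
r = -2810 / 3858.7692 ≈ -0.7282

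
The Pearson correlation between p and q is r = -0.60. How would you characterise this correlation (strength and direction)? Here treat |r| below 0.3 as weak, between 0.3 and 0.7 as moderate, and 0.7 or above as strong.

moderate negative

r = -0.60 < 0 so the relationship is negative.
|r| = 0.60, which falls in the moderate range.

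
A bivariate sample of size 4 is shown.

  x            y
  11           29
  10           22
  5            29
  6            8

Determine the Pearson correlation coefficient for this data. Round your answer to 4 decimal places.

0.3203

n = 4, Σx = 32, Σy = 88, Σx² = 282, Σy² = 2230, Σxy = 732
nΣxy − ΣxΣy = 2928 − 2816 = 112
nΣx² − (Σx)² = 1128 − 1024 = 104; nΣy² − (Σy)² = 8920 − 7744 = 1176
r = 112 / √(104 × 1176) = 112 / 349.7199 ≈ 0.3203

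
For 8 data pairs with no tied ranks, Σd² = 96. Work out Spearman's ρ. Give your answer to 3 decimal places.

-0.143

ρ = 1 − 6Σd² / [n(n²−1)] = 1 − 6×96 / (8×63)
  = 1 − 576/504 = 1 − 1.1429 ≈ -0.143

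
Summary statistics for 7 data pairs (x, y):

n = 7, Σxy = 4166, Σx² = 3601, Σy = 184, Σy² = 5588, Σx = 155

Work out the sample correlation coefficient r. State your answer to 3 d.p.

r = (nΣxy − ΣxΣy) / √[(nΣx² − (Σx)²)(nΣy² − (Σy)²)]
Numerator: 7×4166 − 155×184 = 642
Denominator: √[(25207 − 24025)(39116 − 33856)] = √[1182 × 5260] = 2493.4554
r = 642 / 2493.4554 ≈ 0.257

0.257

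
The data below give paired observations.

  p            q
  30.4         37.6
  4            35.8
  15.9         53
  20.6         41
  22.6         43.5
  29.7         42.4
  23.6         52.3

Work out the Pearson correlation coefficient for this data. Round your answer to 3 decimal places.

n = 7, Σp = 146.8, Σq = 305.6, Σp² = 3567.14, Σq² = 13610.7, Σpq = 6450.2
nΣpq − ΣpΣq = 45151.4 − 44862.08 = 289.32
nΣp² − (Σp)² = 24969.98 − 21550.24 = 3419.74; nΣq² − (Σq)² = 95274.9 − 93391.36 = 1883.54
r = 289.32 / √(3419.74 × 1883.54) = 289.32 / 2537.9553 ≈ 0.114

0.114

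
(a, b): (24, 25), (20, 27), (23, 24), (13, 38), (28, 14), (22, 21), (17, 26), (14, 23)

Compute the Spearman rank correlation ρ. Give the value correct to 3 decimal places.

-0.595

Rank a: 7, 4, 6, 1, 8, 5, 3, 2
Rank b: 5, 7, 4, 8, 1, 2, 6, 3
d = rank(a) − rank(b): 2, -3, 2, -7, 7, 3, -3, -1; Σd² = 134
ρ = 1 − 6Σd² / [n(n²−1)] = 1 − 6×134 / (8×63) = 1 − 804/504 ≈ -0.595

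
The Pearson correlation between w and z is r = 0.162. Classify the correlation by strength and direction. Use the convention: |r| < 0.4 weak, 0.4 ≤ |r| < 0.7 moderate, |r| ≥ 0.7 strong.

r = 0.162 > 0 so the relationship is positive.
|r| = 0.162, which falls in the weak range.

weak positive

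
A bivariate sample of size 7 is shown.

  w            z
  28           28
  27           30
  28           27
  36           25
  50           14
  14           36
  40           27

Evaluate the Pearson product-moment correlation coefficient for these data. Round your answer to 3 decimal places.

-0.931

n = 7, Σw = 223, Σz = 187, Σw² = 7889, Σz² = 5259, Σwz = 5534
nΣwz − ΣwΣz = 38738 − 41701 = -2963
nΣw² − (Σw)² = 55223 − 49729 = 5494; nΣz² − (Σz)² = 36813 − 34969 = 1844
r = -2963 / √(5494 × 1844) = -2963 / 3182.9131 ≈ -0.931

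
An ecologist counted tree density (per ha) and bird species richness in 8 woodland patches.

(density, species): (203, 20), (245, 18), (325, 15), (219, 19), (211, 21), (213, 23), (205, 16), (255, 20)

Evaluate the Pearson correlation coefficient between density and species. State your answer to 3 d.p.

n = 8, Σx = 1876, Σy = 152, Σx² = 451760, Σy² = 2936, Σxy = 35216
nΣxy − ΣxΣy = 281728 − 285152 = -3424
nΣx² − (Σx)² = 3614080 − 3519376 = 94704; nΣy² − (Σy)² = 23488 − 23104 = 384
r = -3424 / √(94704 × 384) = -3424 / 6030.4507 ≈ -0.568

-0.568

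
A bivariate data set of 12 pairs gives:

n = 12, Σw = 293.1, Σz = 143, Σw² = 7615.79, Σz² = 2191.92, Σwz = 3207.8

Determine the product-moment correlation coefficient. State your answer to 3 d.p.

r = (nΣwz − ΣwΣz) / √[(nΣw² − (Σw)²)(nΣz² − (Σz)²)]
Numerator: 12×3207.8 − 293.1×143 = -3419.7
Denominator: √[(91389.48 − 85907.61)(26303.04 − 20449)] = √[5481.87 × 5854.04] = 5664.8995
r = -3419.7 / 5664.8995 ≈ -0.604

-0.604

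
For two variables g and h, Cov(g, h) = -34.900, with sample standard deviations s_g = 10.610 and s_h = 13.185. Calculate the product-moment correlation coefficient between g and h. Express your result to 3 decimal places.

r = Cov(g,h) / (s_g · s_h) = -34.900 / (10.610 × 13.185)
  = -34.900 / 139.8929 ≈ -0.249

-0.249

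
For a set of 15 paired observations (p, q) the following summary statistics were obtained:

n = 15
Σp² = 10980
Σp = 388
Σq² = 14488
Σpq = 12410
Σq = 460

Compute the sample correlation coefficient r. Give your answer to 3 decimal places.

0.852

r = (nΣpq − ΣpΣq) / √[(nΣp² − (Σp)²)(nΣq² − (Σq)²)]
Numerator: 15×12410 − 388×460 = 7670
Denominator: √[(164700 − 150544)(217320 − 211600)] = √[14156 × 5720] = 8998.4621
r = 7670 / 8998.4621 ≈ 0.852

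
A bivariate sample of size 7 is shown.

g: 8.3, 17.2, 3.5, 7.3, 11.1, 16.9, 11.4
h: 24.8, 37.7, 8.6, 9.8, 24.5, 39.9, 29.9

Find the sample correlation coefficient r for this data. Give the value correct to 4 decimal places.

n = 7, Σg = 75.7, Σh = 175.2, Σg² = 969.05, Σh² = 5292.6, Σgh = 2243.04
nΣgh − ΣgΣh = 15701.28 − 13262.64 = 2438.64
nΣg² − (Σg)² = 6783.35 − 5730.49 = 1052.86; nΣh² − (Σh)² = 37048.2 − 30695.04 = 6353.16
r = 2438.64 / √(1052.86 × 6353.16) = 2438.64 / 2586.3078 ≈ 0.9429

0.9429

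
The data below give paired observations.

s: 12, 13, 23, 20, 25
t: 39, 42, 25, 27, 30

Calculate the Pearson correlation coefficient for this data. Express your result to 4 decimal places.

n = 5, Σs = 93, Σt = 163, Σs² = 1867, Σt² = 5539, Σst = 2879
nΣst − ΣsΣt = 14395 − 15159 = -764
nΣs² − (Σs)² = 9335 − 8649 = 686; nΣt² − (Σt)² = 27695 − 26569 = 1126
r = -764 / √(686 × 1126) = -764 / 878.8834 ≈ -0.8693

-0.8693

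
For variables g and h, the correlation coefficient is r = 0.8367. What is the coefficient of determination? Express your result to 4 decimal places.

0.7001

r² = (0.8367)² = 0.7001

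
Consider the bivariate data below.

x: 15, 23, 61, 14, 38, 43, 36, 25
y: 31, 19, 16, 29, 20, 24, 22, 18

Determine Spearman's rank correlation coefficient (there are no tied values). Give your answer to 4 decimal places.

Rank x: 2, 3, 8, 1, 6, 7, 5, 4
Rank y: 8, 3, 1, 7, 4, 6, 5, 2
d = rank(x) − rank(y): -6, 0, 7, -6, 2, 1, 0, 2; Σd² = 130
ρ = 1 − 6Σd² / [n(n²−1)] = 1 − 6×130 / (8×63) = 1 − 780/504 ≈ -0.5476

-0.5476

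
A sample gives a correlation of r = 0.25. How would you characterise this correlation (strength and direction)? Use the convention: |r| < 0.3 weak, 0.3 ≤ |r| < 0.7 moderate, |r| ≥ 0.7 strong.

r = 0.25 > 0 so the relationship is positive.
|r| = 0.25, which falls in the weak range.

weak positive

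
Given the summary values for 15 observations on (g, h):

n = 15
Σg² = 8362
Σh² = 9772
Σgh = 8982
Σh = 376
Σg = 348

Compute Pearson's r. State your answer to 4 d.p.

0.8182

r = (nΣgh − ΣgΣh) / √[(nΣg² − (Σg)²)(nΣh² − (Σh)²)]
Numerator: 15×8982 − 348×376 = 3882
Denominator: √[(125430 − 121104)(146580 − 141376)] = √[4326 × 5204] = 4744.7343
r = 3882 / 4744.7343 ≈ 0.8182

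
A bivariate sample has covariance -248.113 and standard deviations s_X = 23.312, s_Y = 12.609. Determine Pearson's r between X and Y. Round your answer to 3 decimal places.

-0.844

r = Cov(X,Y) / (s_X · s_Y) = -248.113 / (23.312 × 12.609)
  = -248.113 / 293.9410 ≈ -0.844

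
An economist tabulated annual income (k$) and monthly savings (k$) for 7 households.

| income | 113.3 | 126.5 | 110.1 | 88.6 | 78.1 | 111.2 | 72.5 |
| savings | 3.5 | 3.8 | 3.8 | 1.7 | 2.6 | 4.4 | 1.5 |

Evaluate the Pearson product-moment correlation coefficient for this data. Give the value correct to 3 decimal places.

n = 7, Σx = 700.3, Σy = 21.3, Σx² = 72532.41, Σy² = 72.39, Σxy = 2247.34
nΣxy − ΣxΣy = 15731.38 − 14916.39 = 814.99
nΣx² − (Σx)² = 507726.87 − 490420.09 = 17306.78; nΣy² − (Σy)² = 506.73 − 453.69 = 53.04
r = 814.99 / √(17306.78 × 53.04) = 814.99 / 958.0979 ≈ 0.851

0.851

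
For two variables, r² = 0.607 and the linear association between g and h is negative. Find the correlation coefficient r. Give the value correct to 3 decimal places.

-0.779

|r| = √0.607 = 0.779
The association is negative, so r = −0.779.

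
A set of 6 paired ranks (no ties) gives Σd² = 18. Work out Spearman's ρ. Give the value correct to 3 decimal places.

0.486

ρ = 1 − 6Σd² / [n(n²−1)] = 1 − 6×18 / (6×35)
  = 1 − 108/210 = 1 − 0.5143 ≈ 0.486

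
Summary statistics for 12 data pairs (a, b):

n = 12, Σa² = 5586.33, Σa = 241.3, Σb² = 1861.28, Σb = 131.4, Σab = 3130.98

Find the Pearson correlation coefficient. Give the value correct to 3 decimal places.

r = (nΣab − ΣaΣb) / √[(nΣa² − (Σa)²)(nΣb² − (Σb)²)]
Numerator: 12×3130.98 − 241.3×131.4 = 5864.94
Denominator: √[(67035.96 − 58225.69)(22335.36 − 17265.96)] = √[8810.27 × 5069.4] = 6683.0220
r = 5864.94 / 6683.0220 ≈ 0.878

0.878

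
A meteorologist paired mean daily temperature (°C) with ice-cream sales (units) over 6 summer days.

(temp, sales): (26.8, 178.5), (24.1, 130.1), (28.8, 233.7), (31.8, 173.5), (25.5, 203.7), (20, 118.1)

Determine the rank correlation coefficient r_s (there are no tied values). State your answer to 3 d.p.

0.600

Rank temp: 4, 2, 5, 6, 3, 1
Rank sales: 4, 2, 6, 3, 5, 1
d = rank(temp) − rank(sales): 0, 0, -1, 3, -2, 0; Σd² = 14
ρ = 1 − 6Σd² / [n(n²−1)] = 1 − 6×14 / (6×35) = 1 − 84/210 ≈ 0.600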